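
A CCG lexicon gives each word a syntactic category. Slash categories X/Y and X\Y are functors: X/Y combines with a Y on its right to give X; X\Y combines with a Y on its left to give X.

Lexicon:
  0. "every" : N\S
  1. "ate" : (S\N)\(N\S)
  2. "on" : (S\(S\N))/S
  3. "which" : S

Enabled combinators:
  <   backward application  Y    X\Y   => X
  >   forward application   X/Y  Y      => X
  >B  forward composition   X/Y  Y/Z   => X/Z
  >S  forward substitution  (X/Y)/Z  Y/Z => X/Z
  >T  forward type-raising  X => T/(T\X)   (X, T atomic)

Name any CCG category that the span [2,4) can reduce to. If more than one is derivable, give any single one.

[0,4] S   <
  [0,2] S\N   <
    [0,1] "every" : N\S
    [1,2] "ate" : (S\N)\(N\S)
  [2,4] S\(S\N)   >
    [2,3] "on" : (S\(S\N))/S
    [3,4] "which" : S

S\(S\N)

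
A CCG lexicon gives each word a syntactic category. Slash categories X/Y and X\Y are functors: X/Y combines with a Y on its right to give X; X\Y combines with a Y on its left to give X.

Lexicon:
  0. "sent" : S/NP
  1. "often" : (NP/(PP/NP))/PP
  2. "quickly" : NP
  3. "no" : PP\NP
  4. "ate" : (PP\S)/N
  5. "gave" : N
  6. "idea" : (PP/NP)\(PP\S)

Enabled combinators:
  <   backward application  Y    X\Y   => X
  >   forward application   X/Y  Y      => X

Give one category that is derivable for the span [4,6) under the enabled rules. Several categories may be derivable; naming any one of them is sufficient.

PP\S

[0,7] S   >
  [0,1] "sent" : S/NP
  [1,7] NP   >
    [1,4] NP/(PP/NP)   >
      [1,2] "often" : (NP/(PP/NP))/PP
      [2,4] PP   <
        [2,3] "quickly" : NP
        [3,4] "no" : PP\NP
    [4,7] PP/NP   <
      [4,6] PP\S   >
        [4,5] "ate" : (PP\S)/N
        [5,6] "gave" : N
      [6,7] "idea" : (PP/NP)\(PP\S)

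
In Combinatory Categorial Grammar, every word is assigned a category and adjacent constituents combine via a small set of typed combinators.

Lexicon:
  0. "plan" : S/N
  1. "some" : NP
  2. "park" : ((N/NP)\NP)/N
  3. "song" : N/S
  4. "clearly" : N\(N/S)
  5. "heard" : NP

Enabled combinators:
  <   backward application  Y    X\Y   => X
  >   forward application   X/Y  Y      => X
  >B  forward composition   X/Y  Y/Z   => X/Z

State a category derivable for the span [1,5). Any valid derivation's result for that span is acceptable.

N/NP

[0,6] S   >
  [0,5] S/NP   >B
    [0,1] "plan" : S/N
    [1,5] N/NP   <
      [1,2] "some" : NP
      [2,5] (N/NP)\NP   >
        [2,3] "park" : ((N/NP)\NP)/N
        [3,5] N   <
          [3,4] "song" : N/S
          [4,5] "clearly" : N\(N/S)
  [5,6] "heard" : NP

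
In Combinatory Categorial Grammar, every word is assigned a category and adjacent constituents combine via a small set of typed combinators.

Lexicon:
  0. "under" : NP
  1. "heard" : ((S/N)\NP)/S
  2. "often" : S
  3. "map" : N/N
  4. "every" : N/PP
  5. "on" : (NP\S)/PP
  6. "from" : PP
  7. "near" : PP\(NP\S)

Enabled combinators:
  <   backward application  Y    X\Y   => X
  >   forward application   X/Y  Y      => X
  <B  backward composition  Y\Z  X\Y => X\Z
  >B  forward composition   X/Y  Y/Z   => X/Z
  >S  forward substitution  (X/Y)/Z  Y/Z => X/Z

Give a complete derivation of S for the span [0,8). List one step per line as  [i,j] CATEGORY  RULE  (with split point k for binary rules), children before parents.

[0,1] NP  lex  "under"
[1,2] ((S/N)\NP)/S  lex  "heard"
[2,3] S  lex  "often"
[1,3] (S/N)\NP  >  k=2
[0,3] S/N  <  k=1
[3,4] N/N  lex  "map"
[4,5] N/PP  lex  "every"
[3,5] N/PP  >B  k=4
[5,6] (NP\S)/PP  lex  "on"
[6,7] PP  lex  "from"
[5,7] NP\S  >  k=6
[7,8] PP\(NP\S)  lex  "near"
[5,8] PP  <  k=7
[3,8] N  >  k=5
[0,8] S  >  k=3

[0,8] S   >
  [0,3] S/N   <
    [0,1] "under" : NP
    [1,3] (S/N)\NP   >
      [1,2] "heard" : ((S/N)\NP)/S
      [2,3] "often" : S
  [3,8] N   >
    [3,5] N/PP   >B
      [3,4] "map" : N/N
      [4,5] "every" : N/PP
    [5,8] PP   <
      [5,7] NP\S   >
        [5,6] "on" : (NP\S)/PP
        [6,7] "from" : PP
      [7,8] "near" : PP\(NP\S)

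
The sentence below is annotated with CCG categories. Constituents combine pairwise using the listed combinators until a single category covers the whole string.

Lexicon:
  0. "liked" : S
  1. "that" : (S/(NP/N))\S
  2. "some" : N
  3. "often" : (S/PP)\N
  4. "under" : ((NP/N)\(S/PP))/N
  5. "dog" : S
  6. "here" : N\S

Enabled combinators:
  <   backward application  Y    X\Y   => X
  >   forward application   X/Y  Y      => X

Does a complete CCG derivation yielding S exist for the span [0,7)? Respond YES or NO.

YES

[0,7] S   >
  [0,2] S/(NP/N)   <
    [0,1] "liked" : S
    [1,2] "that" : (S/(NP/N))\S
  [2,7] NP/N   <
    [2,4] S/PP   <
      [2,3] "some" : N
      [3,4] "often" : (S/PP)\N
    [4,7] (NP/N)\(S/PP)   >
      [4,5] "under" : ((NP/N)\(S/PP))/N
      [5,7] N   <
        [5,6] "dog" : S
        [6,7] "here" : N\S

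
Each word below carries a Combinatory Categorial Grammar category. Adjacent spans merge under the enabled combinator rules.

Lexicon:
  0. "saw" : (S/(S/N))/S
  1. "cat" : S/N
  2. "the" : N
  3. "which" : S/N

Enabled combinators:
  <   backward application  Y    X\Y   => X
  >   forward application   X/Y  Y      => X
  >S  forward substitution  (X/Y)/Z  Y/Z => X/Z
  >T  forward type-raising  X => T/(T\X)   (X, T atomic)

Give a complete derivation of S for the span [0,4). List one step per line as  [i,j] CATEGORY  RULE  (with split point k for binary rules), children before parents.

[0,1] (S/(S/N))/S  lex  "saw"
[1,2] S/N  lex  "cat"
[2,3] N  lex  "the"
[1,3] S  >  k=2
[0,3] S/(S/N)  >  k=1
[3,4] S/N  lex  "which"
[0,4] S  >  k=3

[0,4] S   >
  [0,3] S/(S/N)   >
    [0,1] "saw" : (S/(S/N))/S
    [1,3] S   >
      [1,2] "cat" : S/N
      [2,3] "the" : N
  [3,4] "which" : S/N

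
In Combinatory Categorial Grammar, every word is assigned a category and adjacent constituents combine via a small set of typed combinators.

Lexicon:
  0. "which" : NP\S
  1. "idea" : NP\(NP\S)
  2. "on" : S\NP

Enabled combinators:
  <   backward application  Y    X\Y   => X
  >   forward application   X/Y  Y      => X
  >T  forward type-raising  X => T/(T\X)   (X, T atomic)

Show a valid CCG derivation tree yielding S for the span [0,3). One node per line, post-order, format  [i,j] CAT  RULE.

[0,1] NP\S  lex  "which"
[1,2] NP\(NP\S)  lex  "idea"
[0,2] NP  <  k=1
[2,3] S\NP  lex  "on"
[0,3] S  <  k=2

[0,3] S   <
  [0,2] NP   <
    [0,1] "which" : NP\S
    [1,2] "idea" : NP\(NP\S)
  [2,3] "on" : S\NP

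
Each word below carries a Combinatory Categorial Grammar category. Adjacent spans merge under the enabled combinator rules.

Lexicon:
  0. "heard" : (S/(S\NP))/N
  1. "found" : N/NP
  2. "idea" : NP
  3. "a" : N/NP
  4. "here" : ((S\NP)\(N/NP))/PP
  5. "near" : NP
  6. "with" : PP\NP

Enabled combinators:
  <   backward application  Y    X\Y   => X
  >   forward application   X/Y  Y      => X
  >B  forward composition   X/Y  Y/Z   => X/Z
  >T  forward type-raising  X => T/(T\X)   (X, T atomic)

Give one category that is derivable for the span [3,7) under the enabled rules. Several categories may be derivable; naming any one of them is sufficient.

S\NP

[0,7] S   >
  [0,3] S/(S\NP)   >
    [0,1] "heard" : (S/(S\NP))/N
    [1,3] N   >
      [1,2] "found" : N/NP
      [2,3] "idea" : NP
  [3,7] S\NP   <
    [3,4] "a" : N/NP
    [4,7] (S\NP)\(N/NP)   >
      [4,5] "here" : ((S\NP)\(N/NP))/PP
      [5,7] PP   >
        [5,6] PP/(PP\NP)   >T
          [5,6] "near" : NP
        [6,7] "with" : PP\NP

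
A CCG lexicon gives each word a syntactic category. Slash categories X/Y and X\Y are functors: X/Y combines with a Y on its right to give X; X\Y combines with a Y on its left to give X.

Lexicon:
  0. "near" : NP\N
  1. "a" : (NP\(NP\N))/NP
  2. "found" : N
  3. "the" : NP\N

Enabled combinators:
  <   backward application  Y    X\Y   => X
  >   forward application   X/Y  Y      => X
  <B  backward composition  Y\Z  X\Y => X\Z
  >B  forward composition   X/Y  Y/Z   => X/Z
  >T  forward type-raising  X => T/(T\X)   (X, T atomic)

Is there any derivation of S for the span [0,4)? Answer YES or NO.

NP\N (NP\(NP\N))/NP N NP\N
CKY chart[0,4] = {N/(N\NP), NP, NP/(NP\NP), PP/(PP\NP), S/(S\NP)}; S ∉ chart

NO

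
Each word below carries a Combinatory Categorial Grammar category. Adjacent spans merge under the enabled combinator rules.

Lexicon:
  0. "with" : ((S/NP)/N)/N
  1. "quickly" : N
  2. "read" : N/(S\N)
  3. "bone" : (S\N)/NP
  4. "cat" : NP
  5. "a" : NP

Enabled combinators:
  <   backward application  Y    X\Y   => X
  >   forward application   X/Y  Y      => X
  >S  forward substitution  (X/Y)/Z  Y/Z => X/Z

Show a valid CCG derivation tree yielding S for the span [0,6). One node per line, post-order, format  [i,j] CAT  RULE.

[0,1] ((S/NP)/N)/N  lex  "with"
[1,2] N  lex  "quickly"
[0,2] (S/NP)/N  >  k=1
[2,3] N/(S\N)  lex  "read"
[3,4] (S\N)/NP  lex  "bone"
[4,5] NP  lex  "cat"
[3,5] S\N  >  k=4
[2,5] N  >  k=3
[0,5] S/NP  >  k=2
[5,6] NP  lex  "a"
[0,6] S  >  k=5

[0,6] S   >
  [0,5] S/NP   >
    [0,2] (S/NP)/N   >
      [0,1] "with" : ((S/NP)/N)/N
      [1,2] "quickly" : N
    [2,5] N   >
      [2,3] "read" : N/(S\N)
      [3,5] S\N   >
        [3,4] "bone" : (S\N)/NP
        [4,5] "cat" : NP
  [5,6] "a" : NP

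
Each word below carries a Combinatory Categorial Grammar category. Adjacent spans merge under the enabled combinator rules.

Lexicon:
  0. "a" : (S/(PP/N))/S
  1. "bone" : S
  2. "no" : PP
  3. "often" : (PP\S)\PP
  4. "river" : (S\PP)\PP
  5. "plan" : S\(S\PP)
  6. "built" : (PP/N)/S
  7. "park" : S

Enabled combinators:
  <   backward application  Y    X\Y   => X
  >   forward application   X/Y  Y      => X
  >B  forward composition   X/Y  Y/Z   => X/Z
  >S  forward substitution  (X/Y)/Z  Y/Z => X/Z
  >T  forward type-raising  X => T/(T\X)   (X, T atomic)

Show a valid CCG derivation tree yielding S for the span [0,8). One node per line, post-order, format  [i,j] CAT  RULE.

[0,1] (S/(PP/N))/S  lex  "a"
[1,2] S  lex  "bone"
[2,3] PP  lex  "no"
[3,4] (PP\S)\PP  lex  "often"
[2,4] PP\S  <  k=3
[1,4] PP  <  k=2
[4,5] (S\PP)\PP  lex  "river"
[1,5] S\PP  <  k=4
[5,6] S\(S\PP)  lex  "plan"
[1,6] S  <  k=5
[0,6] S/(PP/N)  >  k=1
[6,7] (PP/N)/S  lex  "built"
[7,8] S  lex  "park"
[6,8] PP/N  >  k=7
[0,8] S  >  k=6

[0,8] S   >
  [0,6] S/(PP/N)   >
    [0,1] "a" : (S/(PP/N))/S
    [1,6] S   <
      [1,5] S\PP   <
        [1,4] PP   <
          [1,2] "bone" : S
          [2,4] PP\S   <
            [2,3] "no" : PP
            [3,4] "often" : (PP\S)\PP
        [4,5] "river" : (S\PP)\PP
      [5,6] "plan" : S\(S\PP)
  [6,8] PP/N   >
    [6,7] "built" : (PP/N)/S
    [7,8] "park" : S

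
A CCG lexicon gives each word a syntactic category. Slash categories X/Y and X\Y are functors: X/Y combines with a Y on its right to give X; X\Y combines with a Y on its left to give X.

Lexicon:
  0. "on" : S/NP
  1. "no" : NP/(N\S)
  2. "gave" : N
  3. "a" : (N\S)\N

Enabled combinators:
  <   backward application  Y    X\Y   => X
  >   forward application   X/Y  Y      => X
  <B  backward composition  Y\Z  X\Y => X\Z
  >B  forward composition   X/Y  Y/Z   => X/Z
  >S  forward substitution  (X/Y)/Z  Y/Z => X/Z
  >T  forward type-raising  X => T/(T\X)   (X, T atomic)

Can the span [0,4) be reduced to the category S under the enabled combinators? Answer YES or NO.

YES

[0,4] S   >
  [0,1] "on" : S/NP
  [1,4] NP   >
    [1,2] "no" : NP/(N\S)
    [2,4] N\S   <
      [2,3] "gave" : N
      [3,4] "a" : (N\S)\N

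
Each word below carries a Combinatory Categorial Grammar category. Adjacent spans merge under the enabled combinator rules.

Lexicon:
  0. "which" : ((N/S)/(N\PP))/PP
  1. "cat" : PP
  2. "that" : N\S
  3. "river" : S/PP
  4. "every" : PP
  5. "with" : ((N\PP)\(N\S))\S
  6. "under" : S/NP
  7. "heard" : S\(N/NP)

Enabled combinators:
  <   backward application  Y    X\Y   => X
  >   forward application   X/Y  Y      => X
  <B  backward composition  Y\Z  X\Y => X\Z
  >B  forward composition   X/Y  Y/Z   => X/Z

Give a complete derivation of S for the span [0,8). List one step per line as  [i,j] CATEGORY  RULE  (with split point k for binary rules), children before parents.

[0,8] S   <
  [0,7] N/NP   >B
    [0,6] N/S   >
      [0,2] (N/S)/(N\PP)   >
        [0,1] "which" : ((N/S)/(N\PP))/PP
        [1,2] "cat" : PP
      [2,6] N\PP   <
        [2,3] "that" : N\S
        [3,6] (N\PP)\(N\S)   <
          [3,5] S   >
            [3,4] "river" : S/PP
            [4,5] "every" : PP
          [5,6] "with" : ((N\PP)\(N\S))\S
    [6,7] "under" : S/NP
  [7,8] "heard" : S\(N/NP)

[0,1] ((N/S)/(N\PP))/PP  lex  "which"
[1,2] PP  lex  "cat"
[0,2] (N/S)/(N\PP)  >  k=1
[2,3] N\S  lex  "that"
[3,4] S/PP  lex  "river"
[4,5] PP  lex  "every"
[3,5] S  >  k=4
[5,6] ((N\PP)\(N\S))\S  lex  "with"
[3,6] (N\PP)\(N\S)  <  k=5
[2,6] N\PP  <  k=3
[0,6] N/S  >  k=2
[6,7] S/NP  lex  "under"
[0,7] N/NP  >B  k=6
[7,8] S\(N/NP)  lex  "heard"
[0,8] S  <  k=7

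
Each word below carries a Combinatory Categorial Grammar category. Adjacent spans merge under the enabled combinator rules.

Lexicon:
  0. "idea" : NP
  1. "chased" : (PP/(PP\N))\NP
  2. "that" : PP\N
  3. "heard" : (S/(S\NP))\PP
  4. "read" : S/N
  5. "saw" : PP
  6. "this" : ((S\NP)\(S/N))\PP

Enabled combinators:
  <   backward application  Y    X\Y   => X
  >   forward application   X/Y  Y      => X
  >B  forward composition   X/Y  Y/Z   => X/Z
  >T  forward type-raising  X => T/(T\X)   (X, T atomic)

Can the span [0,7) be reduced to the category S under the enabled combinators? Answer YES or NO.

YES

[0,7] S   >
  [0,4] S/(S\NP)   <
    [0,3] PP   >
      [0,2] PP/(PP\N)   <
        [0,1] "idea" : NP
        [1,2] "chased" : (PP/(PP\N))\NP
      [2,3] "that" : PP\N
    [3,4] "heard" : (S/(S\NP))\PP
  [4,7] S\NP   <
    [4,5] "read" : S/N
    [5,7] (S\NP)\(S/N)   <
      [5,6] "saw" : PP
      [6,7] "this" : ((S\NP)\(S/N))\PP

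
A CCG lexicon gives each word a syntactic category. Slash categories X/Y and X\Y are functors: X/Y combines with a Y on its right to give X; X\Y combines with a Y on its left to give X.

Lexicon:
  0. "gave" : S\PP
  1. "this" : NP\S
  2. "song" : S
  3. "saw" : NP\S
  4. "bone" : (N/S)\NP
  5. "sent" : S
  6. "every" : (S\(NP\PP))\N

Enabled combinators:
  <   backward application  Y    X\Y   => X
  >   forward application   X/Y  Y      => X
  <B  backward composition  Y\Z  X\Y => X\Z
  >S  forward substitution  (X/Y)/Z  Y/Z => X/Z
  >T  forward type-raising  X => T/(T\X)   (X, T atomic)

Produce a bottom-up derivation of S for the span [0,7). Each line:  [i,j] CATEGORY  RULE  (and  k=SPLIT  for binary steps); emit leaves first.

[0,7] S   <
  [0,2] NP\PP   <B
    [0,1] "gave" : S\PP
    [1,2] "this" : NP\S
  [2,7] S\(NP\PP)   <
    [2,6] N   >
      [2,5] N/S   <
        [2,4] NP   <
          [2,3] "song" : S
          [3,4] "saw" : NP\S
        [4,5] "bone" : (N/S)\NP
      [5,6] "sent" : S
    [6,7] "every" : (S\(NP\PP))\N

[0,1] S\PP  lex  "gave"
[1,2] NP\S  lex  "this"
[0,2] NP\PP  <B  k=1
[2,3] S  lex  "song"
[3,4] NP\S  lex  "saw"
[2,4] NP  <  k=3
[4,5] (N/S)\NP  lex  "bone"
[2,5] N/S  <  k=4
[5,6] S  lex  "sent"
[2,6] N  >  k=5
[6,7] (S\(NP\PP))\N  lex  "every"
[2,7] S\(NP\PP)  <  k=6
[0,7] S  <  k=2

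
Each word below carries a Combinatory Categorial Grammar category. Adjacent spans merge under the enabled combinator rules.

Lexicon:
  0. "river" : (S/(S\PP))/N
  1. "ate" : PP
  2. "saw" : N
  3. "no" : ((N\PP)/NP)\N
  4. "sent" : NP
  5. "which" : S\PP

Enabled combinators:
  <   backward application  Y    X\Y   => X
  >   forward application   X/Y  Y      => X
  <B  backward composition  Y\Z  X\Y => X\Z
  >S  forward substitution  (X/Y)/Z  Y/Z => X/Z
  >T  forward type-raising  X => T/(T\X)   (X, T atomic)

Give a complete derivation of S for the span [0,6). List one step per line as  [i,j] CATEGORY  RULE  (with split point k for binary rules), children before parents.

[0,6] S   >
  [0,5] S/(S\PP)   >
    [0,1] "river" : (S/(S\PP))/N
    [1,5] N   <
      [1,2] "ate" : PP
      [2,5] N\PP   >
        [2,4] (N\PP)/NP   <
          [2,3] "saw" : N
          [3,4] "no" : ((N\PP)/NP)\N
        [4,5] "sent" : NP
  [5,6] "which" : S\PP

[0,1] (S/(S\PP))/N  lex  "river"
[1,2] PP  lex  "ate"
[2,3] N  lex  "saw"
[3,4] ((N\PP)/NP)\N  lex  "no"
[2,4] (N\PP)/NP  <  k=3
[4,5] NP  lex  "sent"
[2,5] N\PP  >  k=4
[1,5] N  <  k=2
[0,5] S/(S\PP)  >  k=1
[5,6] S\PP  lex  "which"
[0,6] S  >  k=5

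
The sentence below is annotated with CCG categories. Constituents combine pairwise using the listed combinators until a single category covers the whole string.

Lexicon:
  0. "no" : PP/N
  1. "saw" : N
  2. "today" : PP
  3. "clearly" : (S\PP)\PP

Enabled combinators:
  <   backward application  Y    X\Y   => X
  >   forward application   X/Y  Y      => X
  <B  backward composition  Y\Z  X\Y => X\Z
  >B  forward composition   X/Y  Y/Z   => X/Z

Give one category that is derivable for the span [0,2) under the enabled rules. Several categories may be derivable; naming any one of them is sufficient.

[0,4] S   <
  [0,2] PP   >
    [0,1] "no" : PP/N
    [1,2] "saw" : N
  [2,4] S\PP   <
    [2,3] "today" : PP
    [3,4] "clearly" : (S\PP)\PP

PP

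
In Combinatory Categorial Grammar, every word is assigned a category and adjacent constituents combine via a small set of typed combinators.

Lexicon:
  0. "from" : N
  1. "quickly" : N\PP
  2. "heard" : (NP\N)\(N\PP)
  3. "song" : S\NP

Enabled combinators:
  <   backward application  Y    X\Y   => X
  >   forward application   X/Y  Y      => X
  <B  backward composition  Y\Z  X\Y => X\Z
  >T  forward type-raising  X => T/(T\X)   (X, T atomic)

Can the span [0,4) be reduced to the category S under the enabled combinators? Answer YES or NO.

[0,4] S   <
  [0,1] "from" : N
  [1,4] S\N   <B
    [1,3] NP\N   <
      [1,2] "quickly" : N\PP
      [2,3] "heard" : (NP\N)\(N\PP)
    [3,4] "song" : S\NP

YES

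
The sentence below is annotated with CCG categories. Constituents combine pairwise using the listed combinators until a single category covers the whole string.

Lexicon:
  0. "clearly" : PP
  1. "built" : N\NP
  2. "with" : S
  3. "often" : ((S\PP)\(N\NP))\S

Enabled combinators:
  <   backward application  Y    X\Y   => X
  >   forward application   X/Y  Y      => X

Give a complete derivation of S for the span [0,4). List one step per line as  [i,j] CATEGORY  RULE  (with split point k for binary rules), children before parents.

[0,1] PP  lex  "clearly"
[1,2] N\NP  lex  "built"
[2,3] S  lex  "with"
[3,4] ((S\PP)\(N\NP))\S  lex  "often"
[2,4] (S\PP)\(N\NP)  <  k=3
[1,4] S\PP  <  k=2
[0,4] S  <  k=1

[0,4] S   <
  [0,1] "clearly" : PP
  [1,4] S\PP   <
    [1,2] "built" : N\NP
    [2,4] (S\PP)\(N\NP)   <
      [2,3] "with" : S
      [3,4] "often" : ((S\PP)\(N\NP))\S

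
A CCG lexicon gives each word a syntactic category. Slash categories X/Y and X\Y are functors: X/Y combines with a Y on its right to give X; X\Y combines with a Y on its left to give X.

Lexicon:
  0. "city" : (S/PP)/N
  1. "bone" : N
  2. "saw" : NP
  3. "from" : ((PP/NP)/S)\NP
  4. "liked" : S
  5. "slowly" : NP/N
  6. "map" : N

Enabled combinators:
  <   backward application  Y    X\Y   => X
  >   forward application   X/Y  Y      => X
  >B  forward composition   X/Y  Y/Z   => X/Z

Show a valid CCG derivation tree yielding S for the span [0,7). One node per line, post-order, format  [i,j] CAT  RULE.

[0,7] S   >
  [0,2] S/PP   >
    [0,1] "city" : (S/PP)/N
    [1,2] "bone" : N
  [2,7] PP   >
    [2,5] PP/NP   >
      [2,4] (PP/NP)/S   <
        [2,3] "saw" : NP
        [3,4] "from" : ((PP/NP)/S)\NP
      [4,5] "liked" : S
    [5,7] NP   >
      [5,6] "slowly" : NP/N
      [6,7] "map" : N

[0,1] (S/PP)/N  lex  "city"
[1,2] N  lex  "bone"
[0,2] S/PP  >  k=1
[2,3] NP  lex  "saw"
[3,4] ((PP/NP)/S)\NP  lex  "from"
[2,4] (PP/NP)/S  <  k=3
[4,5] S  lex  "liked"
[2,5] PP/NP  >  k=4
[5,6] NP/N  lex  "slowly"
[6,7] N  lex  "map"
[5,7] NP  >  k=6
[2,7] PP  >  k=5
[0,7] S  >  k=2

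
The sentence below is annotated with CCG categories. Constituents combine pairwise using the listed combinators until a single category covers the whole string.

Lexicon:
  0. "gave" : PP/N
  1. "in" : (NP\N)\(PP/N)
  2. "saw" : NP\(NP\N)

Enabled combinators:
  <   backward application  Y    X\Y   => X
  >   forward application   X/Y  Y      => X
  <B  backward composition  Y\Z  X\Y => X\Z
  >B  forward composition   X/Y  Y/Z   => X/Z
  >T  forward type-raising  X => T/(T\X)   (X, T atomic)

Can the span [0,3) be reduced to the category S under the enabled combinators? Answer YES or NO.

PP/N (NP\N)\(PP/N) NP\(NP\N)
CKY chart[0,3] = {N/(N\NP), NP, NP/(NP\NP), PP/(PP\NP), S/(S\NP)}; S ∉ chart

NO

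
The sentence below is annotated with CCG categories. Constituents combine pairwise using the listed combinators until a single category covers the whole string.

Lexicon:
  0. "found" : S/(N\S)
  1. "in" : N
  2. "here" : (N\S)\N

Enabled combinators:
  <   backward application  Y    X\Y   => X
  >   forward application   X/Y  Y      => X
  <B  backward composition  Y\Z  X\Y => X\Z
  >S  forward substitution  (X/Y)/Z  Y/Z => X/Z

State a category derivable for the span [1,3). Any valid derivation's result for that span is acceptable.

[0,3] S   >
  [0,1] "found" : S/(N\S)
  [1,3] N\S   <
    [1,2] "in" : N
    [2,3] "here" : (N\S)\N

N\S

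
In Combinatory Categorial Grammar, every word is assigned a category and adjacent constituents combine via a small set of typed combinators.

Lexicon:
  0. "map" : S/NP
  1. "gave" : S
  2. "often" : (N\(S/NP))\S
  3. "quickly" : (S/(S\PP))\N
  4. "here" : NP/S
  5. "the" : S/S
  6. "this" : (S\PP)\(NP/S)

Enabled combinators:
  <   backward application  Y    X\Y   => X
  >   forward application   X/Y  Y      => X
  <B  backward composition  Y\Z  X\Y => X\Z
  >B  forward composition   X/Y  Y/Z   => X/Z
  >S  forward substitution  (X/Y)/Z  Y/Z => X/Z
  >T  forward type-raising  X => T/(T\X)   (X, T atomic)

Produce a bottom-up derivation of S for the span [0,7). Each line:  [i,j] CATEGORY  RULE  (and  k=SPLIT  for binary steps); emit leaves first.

[0,7] S   >
  [0,4] S/(S\PP)   <
    [0,3] N   <
      [0,1] "map" : S/NP
      [1,3] N\(S/NP)   <
        [1,2] "gave" : S
        [2,3] "often" : (N\(S/NP))\S
    [3,4] "quickly" : (S/(S\PP))\N
  [4,7] S\PP   <
    [4,6] NP/S   >B
      [4,5] "here" : NP/S
      [5,6] "the" : S/S
    [6,7] "this" : (S\PP)\(NP/S)

[0,1] S/NP  lex  "map"
[1,2] S  lex  "gave"
[2,3] (N\(S/NP))\S  lex  "often"
[1,3] N\(S/NP)  <  k=2
[0,3] N  <  k=1
[3,4] (S/(S\PP))\N  lex  "quickly"
[0,4] S/(S\PP)  <  k=3
[4,5] NP/S  lex  "here"
[5,6] S/S  lex  "the"
[4,6] NP/S  >B  k=5
[6,7] (S\PP)\(NP/S)  lex  "this"
[4,7] S\PP  <  k=6
[0,7] S  >  k=4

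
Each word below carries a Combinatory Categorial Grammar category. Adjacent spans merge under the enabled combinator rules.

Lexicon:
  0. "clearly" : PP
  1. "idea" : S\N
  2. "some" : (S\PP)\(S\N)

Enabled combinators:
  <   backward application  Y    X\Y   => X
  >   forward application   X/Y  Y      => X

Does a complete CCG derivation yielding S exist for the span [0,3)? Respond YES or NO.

YES

[0,3] S   <
  [0,1] "clearly" : PP
  [1,3] S\PP   <
    [1,2] "idea" : S\N
    [2,3] "some" : (S\PP)\(S\N)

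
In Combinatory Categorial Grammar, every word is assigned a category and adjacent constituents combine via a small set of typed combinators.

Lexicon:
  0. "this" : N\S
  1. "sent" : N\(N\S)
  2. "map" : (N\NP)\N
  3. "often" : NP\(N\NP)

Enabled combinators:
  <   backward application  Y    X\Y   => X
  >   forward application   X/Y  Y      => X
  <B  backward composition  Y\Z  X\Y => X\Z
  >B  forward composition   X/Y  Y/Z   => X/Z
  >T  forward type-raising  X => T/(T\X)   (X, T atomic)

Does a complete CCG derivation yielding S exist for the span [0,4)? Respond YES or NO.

N\S N\(N\S) (N\NP)\N NP\(N\NP)
CKY chart[0,4] = {N/(N\NP), NP, NP/(NP\NP), PP/(PP\NP), S/(S\NP)}; S ∉ chart

NO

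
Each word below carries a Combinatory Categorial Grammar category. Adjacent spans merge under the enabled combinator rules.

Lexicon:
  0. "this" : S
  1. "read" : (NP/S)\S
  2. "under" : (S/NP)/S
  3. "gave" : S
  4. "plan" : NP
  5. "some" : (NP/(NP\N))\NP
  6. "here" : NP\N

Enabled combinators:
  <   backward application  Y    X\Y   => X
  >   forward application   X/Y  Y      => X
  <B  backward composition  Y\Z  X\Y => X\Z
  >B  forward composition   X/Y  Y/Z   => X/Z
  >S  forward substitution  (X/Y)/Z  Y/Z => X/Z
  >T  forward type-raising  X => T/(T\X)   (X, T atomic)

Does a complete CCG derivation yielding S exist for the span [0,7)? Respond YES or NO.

S (NP/S)\S (S/NP)/S S NP (NP/(NP\N))\NP NP\N
CKY chart[0,7] = {N/(N\NP), NP, NP/(NP\NP), NP/(S\S), PP/(PP\NP), S/(S\NP)}; S ∉ chart

NO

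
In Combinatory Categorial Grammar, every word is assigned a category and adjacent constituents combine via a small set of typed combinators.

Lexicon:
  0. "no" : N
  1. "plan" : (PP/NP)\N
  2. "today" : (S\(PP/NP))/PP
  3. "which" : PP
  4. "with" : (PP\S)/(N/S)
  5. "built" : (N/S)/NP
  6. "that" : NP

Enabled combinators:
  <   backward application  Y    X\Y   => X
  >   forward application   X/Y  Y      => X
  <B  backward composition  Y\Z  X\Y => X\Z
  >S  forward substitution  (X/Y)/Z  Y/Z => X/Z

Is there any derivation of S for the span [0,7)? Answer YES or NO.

NO

N (PP/NP)\N (S\(PP/NP))/PP PP (PP\S)/(N/S) (N/S)/NP NP
CKY chart[0,7] = {PP}; S ∉ chart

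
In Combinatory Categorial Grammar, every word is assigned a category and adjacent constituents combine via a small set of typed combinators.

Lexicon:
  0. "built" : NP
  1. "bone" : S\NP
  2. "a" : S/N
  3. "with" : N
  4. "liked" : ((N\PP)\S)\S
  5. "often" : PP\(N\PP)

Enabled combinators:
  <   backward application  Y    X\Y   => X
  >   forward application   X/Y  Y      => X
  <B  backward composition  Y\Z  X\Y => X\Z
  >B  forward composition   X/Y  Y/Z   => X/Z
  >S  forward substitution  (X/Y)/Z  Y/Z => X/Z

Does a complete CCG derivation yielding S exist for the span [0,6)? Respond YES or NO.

NO

NP S\NP S/N N ((N\PP)\S)\S PP\(N\PP)
CKY chart[0,6] = {PP}; S ∉ chart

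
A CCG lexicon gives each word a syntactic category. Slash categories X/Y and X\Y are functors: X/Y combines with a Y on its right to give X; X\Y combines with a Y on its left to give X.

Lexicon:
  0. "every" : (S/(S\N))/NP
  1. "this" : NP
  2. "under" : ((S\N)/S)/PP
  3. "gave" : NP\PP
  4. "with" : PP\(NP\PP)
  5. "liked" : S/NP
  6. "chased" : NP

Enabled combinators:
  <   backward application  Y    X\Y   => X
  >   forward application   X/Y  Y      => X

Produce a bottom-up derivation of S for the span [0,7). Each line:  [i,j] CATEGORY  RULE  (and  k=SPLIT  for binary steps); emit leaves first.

[0,7] S   >
  [0,2] S/(S\N)   >
    [0,1] "every" : (S/(S\N))/NP
    [1,2] "this" : NP
  [2,7] S\N   >
    [2,5] (S\N)/S   >
      [2,3] "under" : ((S\N)/S)/PP
      [3,5] PP   <
        [3,4] "gave" : NP\PP
        [4,5] "with" : PP\(NP\PP)
    [5,7] S   >
      [5,6] "liked" : S/NP
      [6,7] "chased" : NP

[0,1] (S/(S\N))/NP  lex  "every"
[1,2] NP  lex  "this"
[0,2] S/(S\N)  >  k=1
[2,3] ((S\N)/S)/PP  lex  "under"
[3,4] NP\PP  lex  "gave"
[4,5] PP\(NP\PP)  lex  "with"
[3,5] PP  <  k=4
[2,5] (S\N)/S  >  k=3
[5,6] S/NP  lex  "liked"
[6,7] NP  lex  "chased"
[5,7] S  >  k=6
[2,7] S\N  >  k=5
[0,7] S  >  k=2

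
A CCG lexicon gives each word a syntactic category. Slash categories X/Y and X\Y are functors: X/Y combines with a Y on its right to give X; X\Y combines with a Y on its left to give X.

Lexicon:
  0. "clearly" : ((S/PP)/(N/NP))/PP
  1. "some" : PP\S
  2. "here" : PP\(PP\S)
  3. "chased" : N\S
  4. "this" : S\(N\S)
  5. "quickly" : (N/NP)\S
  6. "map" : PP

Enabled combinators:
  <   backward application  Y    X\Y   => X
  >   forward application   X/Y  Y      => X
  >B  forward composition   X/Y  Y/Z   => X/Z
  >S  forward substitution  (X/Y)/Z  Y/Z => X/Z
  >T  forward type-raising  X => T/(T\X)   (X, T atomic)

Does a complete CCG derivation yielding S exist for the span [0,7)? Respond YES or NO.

[0,7] S   >
  [0,6] S/PP   >
    [0,3] (S/PP)/(N/NP)   >
      [0,1] "clearly" : ((S/PP)/(N/NP))/PP
      [1,3] PP   <
        [1,2] "some" : PP\S
        [2,3] "here" : PP\(PP\S)
    [3,6] N/NP   <
      [3,5] S   <
        [3,4] "chased" : N\S
        [4,5] "this" : S\(N\S)
      [5,6] "quickly" : (N/NP)\S
  [6,7] "map" : PP

YES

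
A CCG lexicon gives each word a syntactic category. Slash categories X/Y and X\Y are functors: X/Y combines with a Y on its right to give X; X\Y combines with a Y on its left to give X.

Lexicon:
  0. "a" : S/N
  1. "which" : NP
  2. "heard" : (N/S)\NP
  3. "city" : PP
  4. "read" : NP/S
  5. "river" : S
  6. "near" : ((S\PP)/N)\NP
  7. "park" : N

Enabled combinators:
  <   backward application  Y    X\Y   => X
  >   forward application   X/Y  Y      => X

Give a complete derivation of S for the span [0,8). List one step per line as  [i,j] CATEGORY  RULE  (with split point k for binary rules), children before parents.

[0,8] S   >
  [0,1] "a" : S/N
  [1,8] N   >
    [1,3] N/S   <
      [1,2] "which" : NP
      [2,3] "heard" : (N/S)\NP
    [3,8] S   <
      [3,4] "city" : PP
      [4,8] S\PP   >
        [4,7] (S\PP)/N   <
          [4,6] NP   >
            [4,5] "read" : NP/S
            [5,6] "river" : S
          [6,7] "near" : ((S\PP)/N)\NP
        [7,8] "park" : N

[0,1] S/N  lex  "a"
[1,2] NP  lex  "which"
[2,3] (N/S)\NP  lex  "heard"
[1,3] N/S  <  k=2
[3,4] PP  lex  "city"
[4,5] NP/S  lex  "read"
[5,6] S  lex  "river"
[4,6] NP  >  k=5
[6,7] ((S\PP)/N)\NP  lex  "near"
[4,7] (S\PP)/N  <  k=6
[7,8] N  lex  "park"
[4,8] S\PP  >  k=7
[3,8] S  <  k=4
[1,8] N  >  k=3
[0,8] S  >  k=1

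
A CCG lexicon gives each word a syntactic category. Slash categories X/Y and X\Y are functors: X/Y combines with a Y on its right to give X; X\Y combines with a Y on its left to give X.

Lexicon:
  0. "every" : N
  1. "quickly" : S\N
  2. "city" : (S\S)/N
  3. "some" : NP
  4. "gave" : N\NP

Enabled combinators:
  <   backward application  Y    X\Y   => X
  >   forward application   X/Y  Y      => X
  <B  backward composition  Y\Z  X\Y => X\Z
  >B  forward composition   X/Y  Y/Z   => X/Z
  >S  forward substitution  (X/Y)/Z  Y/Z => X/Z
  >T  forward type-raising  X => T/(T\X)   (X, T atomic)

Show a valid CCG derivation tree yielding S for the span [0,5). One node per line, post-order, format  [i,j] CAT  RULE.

[0,5] S   <
  [0,1] "every" : N
  [1,5] S\N   <B
    [1,2] "quickly" : S\N
    [2,5] S\S   >
      [2,3] "city" : (S\S)/N
      [3,5] N   <
        [3,4] "some" : NP
        [4,5] "gave" : N\NP

[0,1] N  lex  "every"
[1,2] S\N  lex  "quickly"
[2,3] (S\S)/N  lex  "city"
[3,4] NP  lex  "some"
[4,5] N\NP  lex  "gave"
[3,5] N  <  k=4
[2,5] S\S  >  k=3
[1,5] S\N  <B  k=2
[0,5] S  <  k=1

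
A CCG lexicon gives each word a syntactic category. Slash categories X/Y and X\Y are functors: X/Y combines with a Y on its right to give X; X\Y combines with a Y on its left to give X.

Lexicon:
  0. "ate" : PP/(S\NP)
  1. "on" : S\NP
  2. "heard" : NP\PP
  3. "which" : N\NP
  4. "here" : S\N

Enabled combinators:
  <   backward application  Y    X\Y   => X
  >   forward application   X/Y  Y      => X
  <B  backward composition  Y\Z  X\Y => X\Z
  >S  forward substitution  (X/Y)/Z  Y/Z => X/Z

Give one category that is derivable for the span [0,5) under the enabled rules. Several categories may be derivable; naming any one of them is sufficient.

[0,5] S   <
  [0,3] NP   <
    [0,2] PP   >
      [0,1] "ate" : PP/(S\NP)
      [1,2] "on" : S\NP
    [2,3] "heard" : NP\PP
  [3,5] S\NP   <B
    [3,4] "which" : N\NP
    [4,5] "here" : S\N

S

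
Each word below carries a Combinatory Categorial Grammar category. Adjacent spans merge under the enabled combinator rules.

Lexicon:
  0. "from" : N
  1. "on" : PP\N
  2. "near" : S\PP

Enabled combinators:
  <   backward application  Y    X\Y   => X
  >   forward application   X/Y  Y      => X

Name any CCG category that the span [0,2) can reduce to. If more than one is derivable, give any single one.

PP

[0,3] S   <
  [0,2] PP   <
    [0,1] "from" : N
    [1,2] "on" : PP\N
  [2,3] "near" : S\PP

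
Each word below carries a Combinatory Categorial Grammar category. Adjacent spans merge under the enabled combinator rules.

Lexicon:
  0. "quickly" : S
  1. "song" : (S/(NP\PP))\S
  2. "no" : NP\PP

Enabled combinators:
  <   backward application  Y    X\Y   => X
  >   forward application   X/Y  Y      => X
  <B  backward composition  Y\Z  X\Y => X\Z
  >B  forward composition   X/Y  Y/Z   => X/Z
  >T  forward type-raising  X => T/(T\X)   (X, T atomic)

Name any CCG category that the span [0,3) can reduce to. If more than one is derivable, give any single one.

S

[0,3] S   >
  [0,2] S/(NP\PP)   <
    [0,1] "quickly" : S
    [1,2] "song" : (S/(NP\PP))\S
  [2,3] "no" : NP\PP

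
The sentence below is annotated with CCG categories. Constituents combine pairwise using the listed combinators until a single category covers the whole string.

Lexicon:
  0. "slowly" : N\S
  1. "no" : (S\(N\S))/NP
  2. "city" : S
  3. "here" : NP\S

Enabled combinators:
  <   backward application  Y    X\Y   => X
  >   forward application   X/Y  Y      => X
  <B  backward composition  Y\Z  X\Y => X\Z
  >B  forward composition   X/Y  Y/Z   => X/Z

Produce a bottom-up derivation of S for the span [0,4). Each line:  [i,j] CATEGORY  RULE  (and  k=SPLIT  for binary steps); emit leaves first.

[0,1] N\S  lex  "slowly"
[1,2] (S\(N\S))/NP  lex  "no"
[2,3] S  lex  "city"
[3,4] NP\S  lex  "here"
[2,4] NP  <  k=3
[1,4] S\(N\S)  >  k=2
[0,4] S  <  k=1

[0,4] S   <
  [0,1] "slowly" : N\S
  [1,4] S\(N\S)   >
    [1,2] "no" : (S\(N\S))/NP
    [2,4] NP   <
      [2,3] "city" : S
      [3,4] "here" : NP\S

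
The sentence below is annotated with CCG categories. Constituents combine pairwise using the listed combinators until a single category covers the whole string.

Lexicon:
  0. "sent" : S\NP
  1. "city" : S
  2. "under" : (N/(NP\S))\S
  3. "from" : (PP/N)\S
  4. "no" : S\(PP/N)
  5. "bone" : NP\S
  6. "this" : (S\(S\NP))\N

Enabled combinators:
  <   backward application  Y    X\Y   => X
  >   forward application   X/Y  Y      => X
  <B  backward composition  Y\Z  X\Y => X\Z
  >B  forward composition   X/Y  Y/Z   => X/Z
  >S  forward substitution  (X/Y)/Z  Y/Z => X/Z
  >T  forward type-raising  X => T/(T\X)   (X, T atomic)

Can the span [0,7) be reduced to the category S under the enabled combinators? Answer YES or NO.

YES

[0,7] S   <
  [0,1] "sent" : S\NP
  [1,7] S\(S\NP)   <
    [1,6] N   >
      [1,3] N/(NP\S)   <
        [1,2] "city" : S
        [2,3] "under" : (N/(NP\S))\S
      [3,6] NP\S   <B
        [3,5] S\S   <B
          [3,4] "from" : (PP/N)\S
          [4,5] "no" : S\(PP/N)
        [5,6] "bone" : NP\S
    [6,7] "this" : (S\(S\NP))\N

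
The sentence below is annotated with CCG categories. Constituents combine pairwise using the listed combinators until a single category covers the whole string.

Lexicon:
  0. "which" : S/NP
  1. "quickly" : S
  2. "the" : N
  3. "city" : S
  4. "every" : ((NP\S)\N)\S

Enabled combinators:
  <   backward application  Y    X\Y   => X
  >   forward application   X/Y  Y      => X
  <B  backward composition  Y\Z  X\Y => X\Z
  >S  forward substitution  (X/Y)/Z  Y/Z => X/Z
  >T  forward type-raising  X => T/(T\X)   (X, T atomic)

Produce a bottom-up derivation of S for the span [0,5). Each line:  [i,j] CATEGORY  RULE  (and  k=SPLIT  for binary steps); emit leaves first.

[0,1] S/NP  lex  "which"
[1,2] S  lex  "quickly"
[2,3] N  lex  "the"
[3,4] S  lex  "city"
[4,5] ((NP\S)\N)\S  lex  "every"
[3,5] (NP\S)\N  <  k=4
[2,5] NP\S  <  k=3
[1,5] NP  <  k=2
[0,5] S  >  k=1

[0,5] S   >
  [0,1] "which" : S/NP
  [1,5] NP   <
    [1,2] "quickly" : S
    [2,5] NP\S   <
      [2,3] "the" : N
      [3,5] (NP\S)\N   <
        [3,4] "city" : S
        [4,5] "every" : ((NP\S)\N)\S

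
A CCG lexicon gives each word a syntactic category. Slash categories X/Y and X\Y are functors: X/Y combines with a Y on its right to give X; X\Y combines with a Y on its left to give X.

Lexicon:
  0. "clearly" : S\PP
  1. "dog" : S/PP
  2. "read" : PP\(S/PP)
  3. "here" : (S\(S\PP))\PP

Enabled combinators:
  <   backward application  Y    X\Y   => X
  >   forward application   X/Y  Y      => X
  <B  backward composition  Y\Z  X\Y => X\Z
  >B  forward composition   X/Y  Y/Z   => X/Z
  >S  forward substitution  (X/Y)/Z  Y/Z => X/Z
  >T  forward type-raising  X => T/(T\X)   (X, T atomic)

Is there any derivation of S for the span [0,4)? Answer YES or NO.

YES

[0,4] S   <
  [0,1] "clearly" : S\PP
  [1,4] S\(S\PP)   <
    [1,3] PP   <
      [1,2] "dog" : S/PP
      [2,3] "read" : PP\(S/PP)
    [3,4] "here" : (S\(S\PP))\PP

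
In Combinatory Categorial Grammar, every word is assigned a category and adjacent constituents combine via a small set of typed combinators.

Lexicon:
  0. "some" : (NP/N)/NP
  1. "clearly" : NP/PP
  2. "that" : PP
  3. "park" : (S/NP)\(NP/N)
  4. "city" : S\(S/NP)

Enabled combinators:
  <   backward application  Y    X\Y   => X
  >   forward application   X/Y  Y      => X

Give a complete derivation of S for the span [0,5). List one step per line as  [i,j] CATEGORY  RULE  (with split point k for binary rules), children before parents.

[0,1] (NP/N)/NP  lex  "some"
[1,2] NP/PP  lex  "clearly"
[2,3] PP  lex  "that"
[1,3] NP  >  k=2
[0,3] NP/N  >  k=1
[3,4] (S/NP)\(NP/N)  lex  "park"
[0,4] S/NP  <  k=3
[4,5] S\(S/NP)  lex  "city"
[0,5] S  <  k=4

[0,5] S   <
  [0,4] S/NP   <
    [0,3] NP/N   >
      [0,1] "some" : (NP/N)/NP
      [1,3] NP   >
        [1,2] "clearly" : NP/PP
        [2,3] "that" : PP
    [3,4] "park" : (S/NP)\(NP/N)
  [4,5] "city" : S\(S/NP)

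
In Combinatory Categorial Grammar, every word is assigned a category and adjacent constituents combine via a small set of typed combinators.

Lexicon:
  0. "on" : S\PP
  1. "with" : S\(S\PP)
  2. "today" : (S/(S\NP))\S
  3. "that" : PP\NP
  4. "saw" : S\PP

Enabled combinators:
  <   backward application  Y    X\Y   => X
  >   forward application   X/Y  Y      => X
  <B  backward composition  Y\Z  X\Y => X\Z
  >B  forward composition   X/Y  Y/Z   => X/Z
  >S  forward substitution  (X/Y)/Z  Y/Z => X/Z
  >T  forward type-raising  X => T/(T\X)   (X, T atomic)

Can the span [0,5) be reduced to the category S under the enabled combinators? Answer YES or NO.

YES

[0,5] S   >
  [0,3] S/(S\NP)   <
    [0,2] S   <
      [0,1] "on" : S\PP
      [1,2] "with" : S\(S\PP)
    [2,3] "today" : (S/(S\NP))\S
  [3,5] S\NP   <B
    [3,4] "that" : PP\NP
    [4,5] "saw" : S\PP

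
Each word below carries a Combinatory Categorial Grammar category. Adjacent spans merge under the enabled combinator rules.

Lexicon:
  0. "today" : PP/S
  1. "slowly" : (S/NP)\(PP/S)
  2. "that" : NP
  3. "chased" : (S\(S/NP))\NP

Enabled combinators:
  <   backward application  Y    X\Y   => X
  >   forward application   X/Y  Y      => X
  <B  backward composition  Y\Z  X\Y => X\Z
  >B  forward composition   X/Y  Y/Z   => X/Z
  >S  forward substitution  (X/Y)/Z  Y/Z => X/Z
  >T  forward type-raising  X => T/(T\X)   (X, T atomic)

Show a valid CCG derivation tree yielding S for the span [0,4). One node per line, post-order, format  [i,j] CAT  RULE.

[0,1] PP/S  lex  "today"
[1,2] (S/NP)\(PP/S)  lex  "slowly"
[0,2] S/NP  <  k=1
[2,3] NP  lex  "that"
[3,4] (S\(S/NP))\NP  lex  "chased"
[2,4] S\(S/NP)  <  k=3
[0,4] S  <  k=2

[0,4] S   <
  [0,2] S/NP   <
    [0,1] "today" : PP/S
    [1,2] "slowly" : (S/NP)\(PP/S)
  [2,4] S\(S/NP)   <
    [2,3] "that" : NP
    [3,4] "chased" : (S\(S/NP))\NP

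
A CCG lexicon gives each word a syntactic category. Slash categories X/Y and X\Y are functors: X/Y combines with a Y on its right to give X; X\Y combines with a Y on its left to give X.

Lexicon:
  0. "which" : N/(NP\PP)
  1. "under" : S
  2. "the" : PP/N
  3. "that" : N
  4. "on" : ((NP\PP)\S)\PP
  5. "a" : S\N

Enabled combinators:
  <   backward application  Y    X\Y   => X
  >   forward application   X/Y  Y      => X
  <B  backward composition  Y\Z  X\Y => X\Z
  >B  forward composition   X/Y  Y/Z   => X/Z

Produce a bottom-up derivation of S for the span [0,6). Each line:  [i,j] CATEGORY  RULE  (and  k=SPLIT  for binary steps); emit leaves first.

[0,1] N/(NP\PP)  lex  "which"
[1,2] S  lex  "under"
[2,3] PP/N  lex  "the"
[3,4] N  lex  "that"
[2,4] PP  >  k=3
[4,5] ((NP\PP)\S)\PP  lex  "on"
[2,5] (NP\PP)\S  <  k=4
[1,5] NP\PP  <  k=2
[0,5] N  >  k=1
[5,6] S\N  lex  "a"
[0,6] S  <  k=5

[0,6] S   <
  [0,5] N   >
    [0,1] "which" : N/(NP\PP)
    [1,5] NP\PP   <
      [1,2] "under" : S
      [2,5] (NP\PP)\S   <
        [2,4] PP   >
          [2,3] "the" : PP/N
          [3,4] "that" : N
        [4,5] "on" : ((NP\PP)\S)\PP
  [5,6] "a" : S\N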